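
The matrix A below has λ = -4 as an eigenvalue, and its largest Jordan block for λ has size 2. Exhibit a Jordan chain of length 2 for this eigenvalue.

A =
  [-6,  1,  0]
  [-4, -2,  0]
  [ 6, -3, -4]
A Jordan chain for λ = -4 of length 2:
v_1 = (-2, -4, 6)ᵀ
v_2 = (1, 0, 0)ᵀ

Let N = A − (-4)·I. We want v_2 with N^2 v_2 = 0 but N^1 v_2 ≠ 0; then v_{j-1} := N · v_j for j = 2, …, 2.

Pick v_2 = (1, 0, 0)ᵀ.
Then v_1 = N · v_2 = (-2, -4, 6)ᵀ.

Sanity check: (A − (-4)·I) v_1 = (0, 0, 0)ᵀ = 0. ✓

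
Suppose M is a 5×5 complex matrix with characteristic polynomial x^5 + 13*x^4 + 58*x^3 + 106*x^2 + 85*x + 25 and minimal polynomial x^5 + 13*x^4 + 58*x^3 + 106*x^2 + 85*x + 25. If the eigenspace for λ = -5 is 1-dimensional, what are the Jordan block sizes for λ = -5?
Block sizes for λ = -5: [2]

Step 1 — from the characteristic polynomial, algebraic multiplicity of λ = -5 is 2. From dim ker(M − (-5)·I) = 1, there are exactly 1 Jordan blocks for λ = -5.
Step 2 — from the minimal polynomial, the factor (x + 5)^2 tells us the largest block for λ = -5 has size 2.
Step 3 — with total size 2, 1 blocks, and largest block 2, the block sizes (in nonincreasing order) are [2].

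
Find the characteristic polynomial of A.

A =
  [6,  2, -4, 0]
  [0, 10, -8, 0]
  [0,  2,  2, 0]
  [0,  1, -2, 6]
x^4 - 24*x^3 + 216*x^2 - 864*x + 1296

Expanding det(x·I − A) (e.g. by cofactor expansion or by noting that A is similar to its Jordan form J, which has the same characteristic polynomial as A) gives
  χ_A(x) = x^4 - 24*x^3 + 216*x^2 - 864*x + 1296
which factors as (x - 6)^4. The eigenvalues (with algebraic multiplicities) are λ = 6 with multiplicity 4.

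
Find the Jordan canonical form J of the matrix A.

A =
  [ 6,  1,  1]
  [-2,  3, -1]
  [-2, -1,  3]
J_2(4) ⊕ J_1(4)

The characteristic polynomial is
  det(x·I − A) = x^3 - 12*x^2 + 48*x - 64 = (x - 4)^3

Eigenvalues and multiplicities (the geometric multiplicity of λ is n − rank(A − λI), which equals the number of Jordan blocks for λ):
  λ = 4: algebraic multiplicity = 3, geometric multiplicity = 2

Determining the block sizes for each eigenvalue:
  λ = 4: 2 blocks summing to 3 forces exactly one block of size 2 and the rest size 1 → block sizes [2, 1]

Assembling the blocks gives a Jordan form
J =
  [4, 1, 0]
  [0, 4, 0]
  [0, 0, 4]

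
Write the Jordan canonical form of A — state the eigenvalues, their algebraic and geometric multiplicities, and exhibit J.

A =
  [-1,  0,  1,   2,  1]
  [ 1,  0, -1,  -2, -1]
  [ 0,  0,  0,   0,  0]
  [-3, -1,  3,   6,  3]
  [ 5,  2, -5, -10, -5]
J_3(0) ⊕ J_1(0) ⊕ J_1(0)

The characteristic polynomial is
  det(x·I − A) = x^5

Eigenvalues and multiplicities (the geometric multiplicity of λ is n − rank(A − λI), which equals the number of Jordan blocks for λ):
  λ = 0: algebraic multiplicity = 5, geometric multiplicity = 3

Determining the block sizes for each eigenvalue:
  λ = 0: with am = 5 and gm = 3, the partition is not yet determined (e.g. several partitions of 5 into 3 parts exist). Let N = A − (0)·I. Computing rank(N^1) = 2, rank(N^2) = 1, rank(N^3) = 0; the number of blocks of size ≥ j is rank(N^{j−1}) − rank(N^j), giving [3, 1, 1]. So we have 1 block(s) of size 3, 2 block(s) of size 1 → block sizes [3, 1, 1]

Assembling the blocks gives a Jordan form
J =
  [0, 1, 0, 0, 0]
  [0, 0, 1, 0, 0]
  [0, 0, 0, 0, 0]
  [0, 0, 0, 0, 0]
  [0, 0, 0, 0, 0]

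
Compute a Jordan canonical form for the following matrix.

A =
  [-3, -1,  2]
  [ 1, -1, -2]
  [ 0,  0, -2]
J_2(-2) ⊕ J_1(-2)

The characteristic polynomial is
  det(x·I − A) = x^3 + 6*x^2 + 12*x + 8 = (x + 2)^3

Eigenvalues and multiplicities (the geometric multiplicity of λ is n − rank(A − λI), which equals the number of Jordan blocks for λ):
  λ = -2: algebraic multiplicity = 3, geometric multiplicity = 2

Determining the block sizes for each eigenvalue:
  λ = -2: 2 blocks summing to 3 forces exactly one block of size 2 and the rest size 1 → block sizes [2, 1]

Assembling the blocks gives a Jordan form
J =
  [-2,  1,  0]
  [ 0, -2,  0]
  [ 0,  0, -2]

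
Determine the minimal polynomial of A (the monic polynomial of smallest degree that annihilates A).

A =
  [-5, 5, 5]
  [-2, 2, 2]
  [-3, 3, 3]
x^2

The characteristic polynomial is χ_A(x) = x^3, so the eigenvalues are known. The minimal polynomial is
  m_A(x) = Π_λ (x − λ)^{k_λ}
where k_λ is the size of the *largest* Jordan block for λ (equivalently, the smallest k with (A − λI)^k v = 0 for every generalised eigenvector v of λ).

  λ = 0: largest Jordan block has size 2, contributing (x − 0)^2

So m_A(x) = x^2 = x^2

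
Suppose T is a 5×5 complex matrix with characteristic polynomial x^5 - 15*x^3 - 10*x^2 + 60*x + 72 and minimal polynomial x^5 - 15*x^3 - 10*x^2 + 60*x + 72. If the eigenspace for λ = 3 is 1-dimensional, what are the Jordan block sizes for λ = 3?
Block sizes for λ = 3: [2]

Step 1 — from the characteristic polynomial, algebraic multiplicity of λ = 3 is 2. From dim ker(T − (3)·I) = 1, there are exactly 1 Jordan blocks for λ = 3.
Step 2 — from the minimal polynomial, the factor (x − 3)^2 tells us the largest block for λ = 3 has size 2.
Step 3 — with total size 2, 1 blocks, and largest block 2, the block sizes (in nonincreasing order) are [2].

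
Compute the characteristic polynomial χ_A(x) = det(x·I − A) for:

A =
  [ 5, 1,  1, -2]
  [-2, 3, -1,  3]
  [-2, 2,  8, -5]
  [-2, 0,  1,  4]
x^4 - 20*x^3 + 150*x^2 - 500*x + 625

Expanding det(x·I − A) (e.g. by cofactor expansion or by noting that A is similar to its Jordan form J, which has the same characteristic polynomial as A) gives
  χ_A(x) = x^4 - 20*x^3 + 150*x^2 - 500*x + 625
which factors as (x - 5)^4. The eigenvalues (with algebraic multiplicities) are λ = 5 with multiplicity 4.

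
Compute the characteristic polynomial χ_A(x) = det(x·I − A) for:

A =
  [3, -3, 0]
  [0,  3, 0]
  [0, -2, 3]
x^3 - 9*x^2 + 27*x - 27

Expanding det(x·I − A) (e.g. by cofactor expansion or by noting that A is similar to its Jordan form J, which has the same characteristic polynomial as A) gives
  χ_A(x) = x^3 - 9*x^2 + 27*x - 27
which factors as (x - 3)^3. The eigenvalues (with algebraic multiplicities) are λ = 3 with multiplicity 3.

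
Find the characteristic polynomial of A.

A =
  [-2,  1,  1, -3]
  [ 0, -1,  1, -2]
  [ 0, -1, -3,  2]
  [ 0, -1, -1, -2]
x^4 + 8*x^3 + 24*x^2 + 32*x + 16

Expanding det(x·I − A) (e.g. by cofactor expansion or by noting that A is similar to its Jordan form J, which has the same characteristic polynomial as A) gives
  χ_A(x) = x^4 + 8*x^3 + 24*x^2 + 32*x + 16
which factors as (x + 2)^4. The eigenvalues (with algebraic multiplicities) are λ = -2 with multiplicity 4.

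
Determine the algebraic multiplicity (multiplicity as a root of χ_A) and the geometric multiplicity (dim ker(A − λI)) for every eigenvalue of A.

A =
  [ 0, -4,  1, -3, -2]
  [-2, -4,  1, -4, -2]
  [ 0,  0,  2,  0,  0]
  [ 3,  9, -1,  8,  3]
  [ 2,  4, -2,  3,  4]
λ = 2: alg = 5, geom = 2

Step 1 — factor the characteristic polynomial to read off the algebraic multiplicities:
  χ_A(x) = (x - 2)^5

Step 2 — compute geometric multiplicities via the rank-nullity identity g(λ) = n − rank(A − λI):
  rank(A − (2)·I) = 3, so dim ker(A − (2)·I) = n − 3 = 2

Summary:
  λ = 2: algebraic multiplicity = 5, geometric multiplicity = 2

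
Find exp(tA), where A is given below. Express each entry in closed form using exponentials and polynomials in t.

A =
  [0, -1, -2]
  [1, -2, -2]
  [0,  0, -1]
e^{tA} =
  [t*exp(-t) + exp(-t), -t*exp(-t), -2*t*exp(-t)]
  [t*exp(-t), -t*exp(-t) + exp(-t), -2*t*exp(-t)]
  [0, 0, exp(-t)]

Strategy: write A = P · J · P⁻¹ where J is a Jordan canonical form, so e^{tA} = P · e^{tJ} · P⁻¹, and e^{tJ} can be computed block-by-block.

A has Jordan form
J =
  [-1,  1,  0]
  [ 0, -1,  0]
  [ 0,  0, -1]
(up to reordering of blocks).

Per-block formulas:
  For a 1×1 block at λ = -1: exp(t · [-1]) = [e^(-1t)].
  For a 2×2 Jordan block J_2(-1): exp(t · J_2(-1)) = e^(-1t)·(I + t·N), where N is the 2×2 nilpotent shift.

After assembling e^{tJ} and conjugating by P, we get:

e^{tA} =
  [t*exp(-t) + exp(-t), -t*exp(-t), -2*t*exp(-t)]
  [t*exp(-t), -t*exp(-t) + exp(-t), -2*t*exp(-t)]
  [0, 0, exp(-t)]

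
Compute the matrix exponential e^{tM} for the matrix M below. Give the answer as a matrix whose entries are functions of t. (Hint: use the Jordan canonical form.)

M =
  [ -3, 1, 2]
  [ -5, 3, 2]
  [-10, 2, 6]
e^{tM} =
  [-5*t*exp(2*t) + exp(2*t), t*exp(2*t), 2*t*exp(2*t)]
  [-5*t*exp(2*t), t*exp(2*t) + exp(2*t), 2*t*exp(2*t)]
  [-10*t*exp(2*t), 2*t*exp(2*t), 4*t*exp(2*t) + exp(2*t)]

Strategy: write M = P · J · P⁻¹ where J is a Jordan canonical form, so e^{tM} = P · e^{tJ} · P⁻¹, and e^{tJ} can be computed block-by-block.

M has Jordan form
J =
  [2, 1, 0]
  [0, 2, 0]
  [0, 0, 2]
(up to reordering of blocks).

Per-block formulas:
  For a 2×2 Jordan block J_2(2): exp(t · J_2(2)) = e^(2t)·(I + t·N), where N is the 2×2 nilpotent shift.
  For a 1×1 block at λ = 2: exp(t · [2]) = [e^(2t)].

After assembling e^{tJ} and conjugating by P, we get:

e^{tM} =
  [-5*t*exp(2*t) + exp(2*t), t*exp(2*t), 2*t*exp(2*t)]
  [-5*t*exp(2*t), t*exp(2*t) + exp(2*t), 2*t*exp(2*t)]
  [-10*t*exp(2*t), 2*t*exp(2*t), 4*t*exp(2*t) + exp(2*t)]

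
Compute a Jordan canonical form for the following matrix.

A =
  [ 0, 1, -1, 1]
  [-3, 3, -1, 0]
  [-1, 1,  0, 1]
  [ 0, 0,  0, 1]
J_3(1) ⊕ J_1(1)

The characteristic polynomial is
  det(x·I − A) = x^4 - 4*x^3 + 6*x^2 - 4*x + 1 = (x - 1)^4

Eigenvalues and multiplicities (the geometric multiplicity of λ is n − rank(A − λI), which equals the number of Jordan blocks for λ):
  λ = 1: algebraic multiplicity = 4, geometric multiplicity = 2

Determining the block sizes for each eigenvalue:
  λ = 1: with am = 4 and gm = 2, the partition is not yet determined (e.g. several partitions of 4 into 2 parts exist). Let N = A − (1)·I. Computing rank(N^1) = 2, rank(N^2) = 1, rank(N^3) = 0; the number of blocks of size ≥ j is rank(N^{j−1}) − rank(N^j), giving [2, 1, 1]. So we have 1 block(s) of size 3, 1 block(s) of size 1 → block sizes [3, 1]

Assembling the blocks gives a Jordan form
J =
  [1, 1, 0, 0]
  [0, 1, 1, 0]
  [0, 0, 1, 0]
  [0, 0, 0, 1]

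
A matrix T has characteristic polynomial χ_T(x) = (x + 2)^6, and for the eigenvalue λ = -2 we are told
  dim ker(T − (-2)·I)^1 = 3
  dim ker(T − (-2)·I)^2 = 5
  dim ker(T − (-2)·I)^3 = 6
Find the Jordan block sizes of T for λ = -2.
Block sizes for λ = -2: [3, 2, 1]

From the dimensions of kernels of powers, the number of Jordan blocks of size at least j is d_j − d_{j−1} where d_j = dim ker(N^j) (with d_0 = 0). Computing the differences gives [3, 2, 1].
The number of blocks of size exactly k is (#blocks of size ≥ k) − (#blocks of size ≥ k + 1), so the partition is: 1 block(s) of size 1, 1 block(s) of size 2, 1 block(s) of size 3.
In nonincreasing order the block sizes are [3, 2, 1].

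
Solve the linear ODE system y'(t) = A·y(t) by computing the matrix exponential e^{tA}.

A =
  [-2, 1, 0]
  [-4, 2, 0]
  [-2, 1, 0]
e^{tA} =
  [1 - 2*t, t, 0]
  [-4*t, 2*t + 1, 0]
  [-2*t, t, 1]

Strategy: write A = P · J · P⁻¹ where J is a Jordan canonical form, so e^{tA} = P · e^{tJ} · P⁻¹, and e^{tJ} can be computed block-by-block.

A has Jordan form
J =
  [0, 1, 0]
  [0, 0, 0]
  [0, 0, 0]
(up to reordering of blocks).

Per-block formulas:
  For a 2×2 Jordan block J_2(0): exp(t · J_2(0)) = e^(0t)·(I + t·N), where N is the 2×2 nilpotent shift.
  For a 1×1 block at λ = 0: exp(t · [0]) = [e^(0t)].

After assembling e^{tJ} and conjugating by P, we get:

e^{tA} =
  [1 - 2*t, t, 0]
  [-4*t, 2*t + 1, 0]
  [-2*t, t, 1]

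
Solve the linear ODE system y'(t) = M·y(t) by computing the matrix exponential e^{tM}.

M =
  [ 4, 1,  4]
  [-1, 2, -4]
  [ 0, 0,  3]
e^{tM} =
  [t*exp(3*t) + exp(3*t), t*exp(3*t), 4*t*exp(3*t)]
  [-t*exp(3*t), -t*exp(3*t) + exp(3*t), -4*t*exp(3*t)]
  [0, 0, exp(3*t)]

Strategy: write M = P · J · P⁻¹ where J is a Jordan canonical form, so e^{tM} = P · e^{tJ} · P⁻¹, and e^{tJ} can be computed block-by-block.

M has Jordan form
J =
  [3, 1, 0]
  [0, 3, 0]
  [0, 0, 3]
(up to reordering of blocks).

Per-block formulas:
  For a 1×1 block at λ = 3: exp(t · [3]) = [e^(3t)].
  For a 2×2 Jordan block J_2(3): exp(t · J_2(3)) = e^(3t)·(I + t·N), where N is the 2×2 nilpotent shift.

After assembling e^{tJ} and conjugating by P, we get:

e^{tM} =
  [t*exp(3*t) + exp(3*t), t*exp(3*t), 4*t*exp(3*t)]
  [-t*exp(3*t), -t*exp(3*t) + exp(3*t), -4*t*exp(3*t)]
  [0, 0, exp(3*t)]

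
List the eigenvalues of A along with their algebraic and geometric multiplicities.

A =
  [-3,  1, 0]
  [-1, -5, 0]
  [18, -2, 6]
λ = -4: alg = 2, geom = 1; λ = 6: alg = 1, geom = 1

Step 1 — factor the characteristic polynomial to read off the algebraic multiplicities:
  χ_A(x) = (x - 6)*(x + 4)^2

Step 2 — compute geometric multiplicities via the rank-nullity identity g(λ) = n − rank(A − λI):
  rank(A − (-4)·I) = 2, so dim ker(A − (-4)·I) = n − 2 = 1
  rank(A − (6)·I) = 2, so dim ker(A − (6)·I) = n − 2 = 1

Summary:
  λ = -4: algebraic multiplicity = 2, geometric multiplicity = 1
  λ = 6: algebraic multiplicity = 1, geometric multiplicity = 1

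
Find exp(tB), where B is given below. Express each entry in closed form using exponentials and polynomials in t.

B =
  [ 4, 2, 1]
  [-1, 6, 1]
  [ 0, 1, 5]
e^{tB} =
  [-t^2*exp(5*t)/2 - t*exp(5*t) + exp(5*t), t^2*exp(5*t)/2 + 2*t*exp(5*t), t^2*exp(5*t)/2 + t*exp(5*t)]
  [-t*exp(5*t), t*exp(5*t) + exp(5*t), t*exp(5*t)]
  [-t^2*exp(5*t)/2, t^2*exp(5*t)/2 + t*exp(5*t), t^2*exp(5*t)/2 + exp(5*t)]

Strategy: write B = P · J · P⁻¹ where J is a Jordan canonical form, so e^{tB} = P · e^{tJ} · P⁻¹, and e^{tJ} can be computed block-by-block.

B has Jordan form
J =
  [5, 1, 0]
  [0, 5, 1]
  [0, 0, 5]
(up to reordering of blocks).

Per-block formulas:
  For a 3×3 Jordan block J_3(5): exp(t · J_3(5)) = e^(5t)·(I + t·N + (t^2/2)·N^2), where N is the 3×3 nilpotent shift.

After assembling e^{tJ} and conjugating by P, we get:

e^{tB} =
  [-t^2*exp(5*t)/2 - t*exp(5*t) + exp(5*t), t^2*exp(5*t)/2 + 2*t*exp(5*t), t^2*exp(5*t)/2 + t*exp(5*t)]
  [-t*exp(5*t), t*exp(5*t) + exp(5*t), t*exp(5*t)]
  [-t^2*exp(5*t)/2, t^2*exp(5*t)/2 + t*exp(5*t), t^2*exp(5*t)/2 + exp(5*t)]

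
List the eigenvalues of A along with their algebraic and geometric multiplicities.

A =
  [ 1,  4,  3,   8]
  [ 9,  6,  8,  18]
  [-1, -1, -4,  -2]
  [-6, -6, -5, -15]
λ = -3: alg = 4, geom = 2

Step 1 — factor the characteristic polynomial to read off the algebraic multiplicities:
  χ_A(x) = (x + 3)^4

Step 2 — compute geometric multiplicities via the rank-nullity identity g(λ) = n − rank(A − λI):
  rank(A − (-3)·I) = 2, so dim ker(A − (-3)·I) = n − 2 = 2

Summary:
  λ = -3: algebraic multiplicity = 4, geometric multiplicity = 2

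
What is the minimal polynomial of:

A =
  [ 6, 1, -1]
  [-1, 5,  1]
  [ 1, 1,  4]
x^3 - 15*x^2 + 75*x - 125

The characteristic polynomial is χ_A(x) = (x - 5)^3, so the eigenvalues are known. The minimal polynomial is
  m_A(x) = Π_λ (x − λ)^{k_λ}
where k_λ is the size of the *largest* Jordan block for λ (equivalently, the smallest k with (A − λI)^k v = 0 for every generalised eigenvector v of λ).

  λ = 5: largest Jordan block has size 3, contributing (x − 5)^3

So m_A(x) = (x - 5)^3 = x^3 - 15*x^2 + 75*x - 125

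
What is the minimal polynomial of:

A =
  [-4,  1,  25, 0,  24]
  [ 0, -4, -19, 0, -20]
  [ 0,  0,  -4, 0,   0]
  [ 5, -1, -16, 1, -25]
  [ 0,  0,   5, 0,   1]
x^5 + 10*x^4 + 25*x^3 - 20*x^2 - 80*x + 64

The characteristic polynomial is χ_A(x) = (x - 1)^2*(x + 4)^3, so the eigenvalues are known. The minimal polynomial is
  m_A(x) = Π_λ (x − λ)^{k_λ}
where k_λ is the size of the *largest* Jordan block for λ (equivalently, the smallest k with (A − λI)^k v = 0 for every generalised eigenvector v of λ).

  λ = -4: largest Jordan block has size 3, contributing (x + 4)^3
  λ = 1: largest Jordan block has size 2, contributing (x − 1)^2

So m_A(x) = (x - 1)^2*(x + 4)^3 = x^5 + 10*x^4 + 25*x^3 - 20*x^2 - 80*x + 64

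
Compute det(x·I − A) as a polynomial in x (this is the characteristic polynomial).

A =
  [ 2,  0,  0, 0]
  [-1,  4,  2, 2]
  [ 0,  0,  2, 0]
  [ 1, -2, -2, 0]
x^4 - 8*x^3 + 24*x^2 - 32*x + 16

Expanding det(x·I − A) (e.g. by cofactor expansion or by noting that A is similar to its Jordan form J, which has the same characteristic polynomial as A) gives
  χ_A(x) = x^4 - 8*x^3 + 24*x^2 - 32*x + 16
which factors as (x - 2)^4. The eigenvalues (with algebraic multiplicities) are λ = 2 with multiplicity 4.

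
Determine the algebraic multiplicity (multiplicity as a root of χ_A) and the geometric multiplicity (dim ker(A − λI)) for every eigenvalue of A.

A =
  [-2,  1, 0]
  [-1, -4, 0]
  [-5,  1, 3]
λ = -3: alg = 2, geom = 1; λ = 3: alg = 1, geom = 1

Step 1 — factor the characteristic polynomial to read off the algebraic multiplicities:
  χ_A(x) = (x - 3)*(x + 3)^2

Step 2 — compute geometric multiplicities via the rank-nullity identity g(λ) = n − rank(A − λI):
  rank(A − (-3)·I) = 2, so dim ker(A − (-3)·I) = n − 2 = 1
  rank(A − (3)·I) = 2, so dim ker(A − (3)·I) = n − 2 = 1

Summary:
  λ = -3: algebraic multiplicity = 2, geometric multiplicity = 1
  λ = 3: algebraic multiplicity = 1, geometric multiplicity = 1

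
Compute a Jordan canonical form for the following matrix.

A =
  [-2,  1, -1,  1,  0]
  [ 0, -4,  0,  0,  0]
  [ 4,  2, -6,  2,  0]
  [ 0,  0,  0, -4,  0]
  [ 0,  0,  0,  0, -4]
J_2(-4) ⊕ J_1(-4) ⊕ J_1(-4) ⊕ J_1(-4)

The characteristic polynomial is
  det(x·I − A) = x^5 + 20*x^4 + 160*x^3 + 640*x^2 + 1280*x + 1024 = (x + 4)^5

Eigenvalues and multiplicities (the geometric multiplicity of λ is n − rank(A − λI), which equals the number of Jordan blocks for λ):
  λ = -4: algebraic multiplicity = 5, geometric multiplicity = 4

Determining the block sizes for each eigenvalue:
  λ = -4: 4 blocks summing to 5 forces exactly one block of size 2 and the rest size 1 → block sizes [2, 1, 1, 1]

Assembling the blocks gives a Jordan form
J =
  [-4,  1,  0,  0,  0]
  [ 0, -4,  0,  0,  0]
  [ 0,  0, -4,  0,  0]
  [ 0,  0,  0, -4,  0]
  [ 0,  0,  0,  0, -4]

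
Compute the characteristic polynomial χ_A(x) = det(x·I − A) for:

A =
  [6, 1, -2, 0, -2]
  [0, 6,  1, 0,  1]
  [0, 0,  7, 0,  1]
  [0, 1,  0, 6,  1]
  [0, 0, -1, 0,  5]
x^5 - 30*x^4 + 360*x^3 - 2160*x^2 + 6480*x - 7776

Expanding det(x·I − A) (e.g. by cofactor expansion or by noting that A is similar to its Jordan form J, which has the same characteristic polynomial as A) gives
  χ_A(x) = x^5 - 30*x^4 + 360*x^3 - 2160*x^2 + 6480*x - 7776
which factors as (x - 6)^5. The eigenvalues (with algebraic multiplicities) are λ = 6 with multiplicity 5.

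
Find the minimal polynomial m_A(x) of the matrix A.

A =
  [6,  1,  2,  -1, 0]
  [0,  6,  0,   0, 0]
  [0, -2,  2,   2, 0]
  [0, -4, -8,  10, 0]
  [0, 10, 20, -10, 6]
x^2 - 12*x + 36

The characteristic polynomial is χ_A(x) = (x - 6)^5, so the eigenvalues are known. The minimal polynomial is
  m_A(x) = Π_λ (x − λ)^{k_λ}
where k_λ is the size of the *largest* Jordan block for λ (equivalently, the smallest k with (A − λI)^k v = 0 for every generalised eigenvector v of λ).

  λ = 6: largest Jordan block has size 2, contributing (x − 6)^2

So m_A(x) = (x - 6)^2 = x^2 - 12*x + 36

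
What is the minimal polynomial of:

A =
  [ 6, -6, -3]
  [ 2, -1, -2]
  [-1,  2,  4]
x^2 - 6*x + 9

The characteristic polynomial is χ_A(x) = (x - 3)^3, so the eigenvalues are known. The minimal polynomial is
  m_A(x) = Π_λ (x − λ)^{k_λ}
where k_λ is the size of the *largest* Jordan block for λ (equivalently, the smallest k with (A − λI)^k v = 0 for every generalised eigenvector v of λ).

  λ = 3: largest Jordan block has size 2, contributing (x − 3)^2

So m_A(x) = (x - 3)^2 = x^2 - 6*x + 9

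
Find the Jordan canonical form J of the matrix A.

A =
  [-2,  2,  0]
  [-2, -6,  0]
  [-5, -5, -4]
J_2(-4) ⊕ J_1(-4)

The characteristic polynomial is
  det(x·I − A) = x^3 + 12*x^2 + 48*x + 64 = (x + 4)^3

Eigenvalues and multiplicities (the geometric multiplicity of λ is n − rank(A − λI), which equals the number of Jordan blocks for λ):
  λ = -4: algebraic multiplicity = 3, geometric multiplicity = 2

Determining the block sizes for each eigenvalue:
  λ = -4: 2 blocks summing to 3 forces exactly one block of size 2 and the rest size 1 → block sizes [2, 1]

Assembling the blocks gives a Jordan form
J =
  [-4,  1,  0]
  [ 0, -4,  0]
  [ 0,  0, -4]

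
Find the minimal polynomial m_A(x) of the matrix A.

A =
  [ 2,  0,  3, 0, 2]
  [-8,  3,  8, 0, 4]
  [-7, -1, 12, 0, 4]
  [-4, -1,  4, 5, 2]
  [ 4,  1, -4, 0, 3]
x^3 - 15*x^2 + 75*x - 125

The characteristic polynomial is χ_A(x) = (x - 5)^5, so the eigenvalues are known. The minimal polynomial is
  m_A(x) = Π_λ (x − λ)^{k_λ}
where k_λ is the size of the *largest* Jordan block for λ (equivalently, the smallest k with (A − λI)^k v = 0 for every generalised eigenvector v of λ).

  λ = 5: largest Jordan block has size 3, contributing (x − 5)^3

So m_A(x) = (x - 5)^3 = x^3 - 15*x^2 + 75*x - 125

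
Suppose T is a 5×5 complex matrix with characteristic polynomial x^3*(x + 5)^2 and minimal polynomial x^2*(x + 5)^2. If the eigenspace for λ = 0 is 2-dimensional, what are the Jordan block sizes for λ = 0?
Block sizes for λ = 0: [2, 1]

Step 1 — from the characteristic polynomial, algebraic multiplicity of λ = 0 is 3. From dim ker(T − (0)·I) = 2, there are exactly 2 Jordan blocks for λ = 0.
Step 2 — from the minimal polynomial, the factor (x − 0)^2 tells us the largest block for λ = 0 has size 2.
Step 3 — with total size 3, 2 blocks, and largest block 2, the block sizes (in nonincreasing order) are [2, 1].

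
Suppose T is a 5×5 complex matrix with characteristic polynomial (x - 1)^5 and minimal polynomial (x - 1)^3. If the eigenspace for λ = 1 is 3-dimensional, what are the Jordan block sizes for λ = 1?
Block sizes for λ = 1: [3, 1, 1]

Step 1 — from the characteristic polynomial, algebraic multiplicity of λ = 1 is 5. From dim ker(T − (1)·I) = 3, there are exactly 3 Jordan blocks for λ = 1.
Step 2 — from the minimal polynomial, the factor (x − 1)^3 tells us the largest block for λ = 1 has size 3.
Step 3 — with total size 5, 3 blocks, and largest block 3, the block sizes (in nonincreasing order) are [3, 1, 1].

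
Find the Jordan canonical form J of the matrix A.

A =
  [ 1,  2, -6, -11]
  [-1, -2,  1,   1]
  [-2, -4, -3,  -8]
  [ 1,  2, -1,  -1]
J_1(-5) ⊕ J_2(0) ⊕ J_1(0)

The characteristic polynomial is
  det(x·I − A) = x^4 + 5*x^3 = x^3*(x + 5)

Eigenvalues and multiplicities (the geometric multiplicity of λ is n − rank(A − λI), which equals the number of Jordan blocks for λ):
  λ = -5: algebraic multiplicity = 1, geometric multiplicity = 1
  λ = 0: algebraic multiplicity = 3, geometric multiplicity = 2

Determining the block sizes for each eigenvalue:
  λ = -5: one block (gm = 1), so the single block has size am = 1 → block sizes [1]
  λ = 0: 2 blocks summing to 3 forces exactly one block of size 2 and the rest size 1 → block sizes [2, 1]

Assembling the blocks gives a Jordan form
J =
  [-5, 0, 0, 0]
  [ 0, 0, 1, 0]
  [ 0, 0, 0, 0]
  [ 0, 0, 0, 0]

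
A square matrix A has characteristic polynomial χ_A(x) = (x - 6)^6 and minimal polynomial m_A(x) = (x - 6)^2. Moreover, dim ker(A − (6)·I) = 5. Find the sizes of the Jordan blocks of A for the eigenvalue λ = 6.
Block sizes for λ = 6: [2, 1, 1, 1, 1]

Step 1 — from the characteristic polynomial, algebraic multiplicity of λ = 6 is 6. From dim ker(A − (6)·I) = 5, there are exactly 5 Jordan blocks for λ = 6.
Step 2 — from the minimal polynomial, the factor (x − 6)^2 tells us the largest block for λ = 6 has size 2.
Step 3 — with total size 6, 5 blocks, and largest block 2, the block sizes (in nonincreasing order) are [2, 1, 1, 1, 1].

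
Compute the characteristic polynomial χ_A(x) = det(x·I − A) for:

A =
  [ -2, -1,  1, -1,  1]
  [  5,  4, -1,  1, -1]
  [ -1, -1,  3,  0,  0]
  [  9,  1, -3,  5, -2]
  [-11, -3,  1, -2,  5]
x^5 - 15*x^4 + 90*x^3 - 270*x^2 + 405*x - 243

Expanding det(x·I − A) (e.g. by cofactor expansion or by noting that A is similar to its Jordan form J, which has the same characteristic polynomial as A) gives
  χ_A(x) = x^5 - 15*x^4 + 90*x^3 - 270*x^2 + 405*x - 243
which factors as (x - 3)^5. The eigenvalues (with algebraic multiplicities) are λ = 3 with multiplicity 5.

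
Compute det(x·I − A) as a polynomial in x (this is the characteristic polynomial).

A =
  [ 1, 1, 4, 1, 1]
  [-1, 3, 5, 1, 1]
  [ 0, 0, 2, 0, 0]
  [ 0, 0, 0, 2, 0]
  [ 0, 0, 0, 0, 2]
x^5 - 10*x^4 + 40*x^3 - 80*x^2 + 80*x - 32

Expanding det(x·I − A) (e.g. by cofactor expansion or by noting that A is similar to its Jordan form J, which has the same characteristic polynomial as A) gives
  χ_A(x) = x^5 - 10*x^4 + 40*x^3 - 80*x^2 + 80*x - 32
which factors as (x - 2)^5. The eigenvalues (with algebraic multiplicities) are λ = 2 with multiplicity 5.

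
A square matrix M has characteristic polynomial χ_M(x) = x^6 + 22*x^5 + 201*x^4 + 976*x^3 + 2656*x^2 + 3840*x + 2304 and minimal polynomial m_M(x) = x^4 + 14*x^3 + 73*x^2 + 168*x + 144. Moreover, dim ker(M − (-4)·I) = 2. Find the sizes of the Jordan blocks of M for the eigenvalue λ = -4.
Block sizes for λ = -4: [2, 2]

Step 1 — from the characteristic polynomial, algebraic multiplicity of λ = -4 is 4. From dim ker(M − (-4)·I) = 2, there are exactly 2 Jordan blocks for λ = -4.
Step 2 — from the minimal polynomial, the factor (x + 4)^2 tells us the largest block for λ = -4 has size 2.
Step 3 — with total size 4, 2 blocks, and largest block 2, the block sizes (in nonincreasing order) are [2, 2].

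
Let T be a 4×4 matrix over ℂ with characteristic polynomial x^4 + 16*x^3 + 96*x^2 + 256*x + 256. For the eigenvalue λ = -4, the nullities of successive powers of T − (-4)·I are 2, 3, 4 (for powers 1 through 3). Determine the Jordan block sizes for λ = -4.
Block sizes for λ = -4: [3, 1]

From the dimensions of kernels of powers, the number of Jordan blocks of size at least j is d_j − d_{j−1} where d_j = dim ker(N^j) (with d_0 = 0). Computing the differences gives [2, 1, 1].
The number of blocks of size exactly k is (#blocks of size ≥ k) − (#blocks of size ≥ k + 1), so the partition is: 1 block(s) of size 1, 1 block(s) of size 3.
In nonincreasing order the block sizes are [3, 1].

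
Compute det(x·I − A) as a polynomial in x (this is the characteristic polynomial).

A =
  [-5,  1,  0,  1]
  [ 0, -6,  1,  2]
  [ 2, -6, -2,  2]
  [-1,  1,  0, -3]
x^4 + 16*x^3 + 96*x^2 + 256*x + 256

Expanding det(x·I − A) (e.g. by cofactor expansion or by noting that A is similar to its Jordan form J, which has the same characteristic polynomial as A) gives
  χ_A(x) = x^4 + 16*x^3 + 96*x^2 + 256*x + 256
which factors as (x + 4)^4. The eigenvalues (with algebraic multiplicities) are λ = -4 with multiplicity 4.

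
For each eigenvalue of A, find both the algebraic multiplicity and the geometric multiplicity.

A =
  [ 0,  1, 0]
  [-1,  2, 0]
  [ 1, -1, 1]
λ = 1: alg = 3, geom = 2

Step 1 — factor the characteristic polynomial to read off the algebraic multiplicities:
  χ_A(x) = (x - 1)^3

Step 2 — compute geometric multiplicities via the rank-nullity identity g(λ) = n − rank(A − λI):
  rank(A − (1)·I) = 1, so dim ker(A − (1)·I) = n − 1 = 2

Summary:
  λ = 1: algebraic multiplicity = 3, geometric multiplicity = 2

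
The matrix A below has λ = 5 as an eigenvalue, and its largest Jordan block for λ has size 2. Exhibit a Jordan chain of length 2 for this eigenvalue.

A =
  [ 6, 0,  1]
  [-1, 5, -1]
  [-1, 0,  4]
A Jordan chain for λ = 5 of length 2:
v_1 = (1, -1, -1)ᵀ
v_2 = (1, 0, 0)ᵀ

Let N = A − (5)·I. We want v_2 with N^2 v_2 = 0 but N^1 v_2 ≠ 0; then v_{j-1} := N · v_j for j = 2, …, 2.

Pick v_2 = (1, 0, 0)ᵀ.
Then v_1 = N · v_2 = (1, -1, -1)ᵀ.

Sanity check: (A − (5)·I) v_1 = (0, 0, 0)ᵀ = 0. ✓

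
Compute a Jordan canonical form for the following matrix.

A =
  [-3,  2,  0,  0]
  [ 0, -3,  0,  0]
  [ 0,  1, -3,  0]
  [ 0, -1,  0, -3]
J_2(-3) ⊕ J_1(-3) ⊕ J_1(-3)

The characteristic polynomial is
  det(x·I − A) = x^4 + 12*x^3 + 54*x^2 + 108*x + 81 = (x + 3)^4

Eigenvalues and multiplicities (the geometric multiplicity of λ is n − rank(A − λI), which equals the number of Jordan blocks for λ):
  λ = -3: algebraic multiplicity = 4, geometric multiplicity = 3

Determining the block sizes for each eigenvalue:
  λ = -3: 3 blocks summing to 4 forces exactly one block of size 2 and the rest size 1 → block sizes [2, 1, 1]

Assembling the blocks gives a Jordan form
J =
  [-3,  1,  0,  0]
  [ 0, -3,  0,  0]
  [ 0,  0, -3,  0]
  [ 0,  0,  0, -3]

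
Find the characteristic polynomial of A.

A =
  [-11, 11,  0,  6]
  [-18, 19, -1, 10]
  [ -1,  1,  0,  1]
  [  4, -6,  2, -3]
x^4 - 5*x^3

Expanding det(x·I − A) (e.g. by cofactor expansion or by noting that A is similar to its Jordan form J, which has the same characteristic polynomial as A) gives
  χ_A(x) = x^4 - 5*x^3
which factors as x^3*(x - 5). The eigenvalues (with algebraic multiplicities) are λ = 0 with multiplicity 3, λ = 5 with multiplicity 1.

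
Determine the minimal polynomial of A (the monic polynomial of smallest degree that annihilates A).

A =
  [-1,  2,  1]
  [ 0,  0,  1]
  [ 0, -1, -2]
x^3 + 3*x^2 + 3*x + 1

The characteristic polynomial is χ_A(x) = (x + 1)^3, so the eigenvalues are known. The minimal polynomial is
  m_A(x) = Π_λ (x − λ)^{k_λ}
where k_λ is the size of the *largest* Jordan block for λ (equivalently, the smallest k with (A − λI)^k v = 0 for every generalised eigenvector v of λ).

  λ = -1: largest Jordan block has size 3, contributing (x + 1)^3

So m_A(x) = (x + 1)^3 = x^3 + 3*x^2 + 3*x + 1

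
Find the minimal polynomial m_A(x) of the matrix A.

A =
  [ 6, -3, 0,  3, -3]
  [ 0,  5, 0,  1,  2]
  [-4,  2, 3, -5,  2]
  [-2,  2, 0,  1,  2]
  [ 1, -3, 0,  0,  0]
x^2 - 6*x + 9

The characteristic polynomial is χ_A(x) = (x - 3)^5, so the eigenvalues are known. The minimal polynomial is
  m_A(x) = Π_λ (x − λ)^{k_λ}
where k_λ is the size of the *largest* Jordan block for λ (equivalently, the smallest k with (A − λI)^k v = 0 for every generalised eigenvector v of λ).

  λ = 3: largest Jordan block has size 2, contributing (x − 3)^2

So m_A(x) = (x - 3)^2 = x^2 - 6*x + 9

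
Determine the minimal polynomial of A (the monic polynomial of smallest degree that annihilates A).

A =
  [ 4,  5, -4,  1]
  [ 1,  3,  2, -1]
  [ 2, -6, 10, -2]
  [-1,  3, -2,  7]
x^3 - 18*x^2 + 108*x - 216

The characteristic polynomial is χ_A(x) = (x - 6)^4, so the eigenvalues are known. The minimal polynomial is
  m_A(x) = Π_λ (x − λ)^{k_λ}
where k_λ is the size of the *largest* Jordan block for λ (equivalently, the smallest k with (A − λI)^k v = 0 for every generalised eigenvector v of λ).

  λ = 6: largest Jordan block has size 3, contributing (x − 6)^3

So m_A(x) = (x - 6)^3 = x^3 - 18*x^2 + 108*x - 216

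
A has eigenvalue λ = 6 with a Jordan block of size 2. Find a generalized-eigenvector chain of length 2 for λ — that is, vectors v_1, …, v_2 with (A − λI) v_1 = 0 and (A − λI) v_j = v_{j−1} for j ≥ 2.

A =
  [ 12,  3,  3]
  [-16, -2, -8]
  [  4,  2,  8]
A Jordan chain for λ = 6 of length 2:
v_1 = (6, -16, 4)ᵀ
v_2 = (1, 0, 0)ᵀ

Let N = A − (6)·I. We want v_2 with N^2 v_2 = 0 but N^1 v_2 ≠ 0; then v_{j-1} := N · v_j for j = 2, …, 2.

Pick v_2 = (1, 0, 0)ᵀ.
Then v_1 = N · v_2 = (6, -16, 4)ᵀ.

Sanity check: (A − (6)·I) v_1 = (0, 0, 0)ᵀ = 0. ✓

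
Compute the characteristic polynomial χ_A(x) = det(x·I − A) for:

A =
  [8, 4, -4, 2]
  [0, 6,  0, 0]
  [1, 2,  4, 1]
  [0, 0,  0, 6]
x^4 - 24*x^3 + 216*x^2 - 864*x + 1296

Expanding det(x·I − A) (e.g. by cofactor expansion or by noting that A is similar to its Jordan form J, which has the same characteristic polynomial as A) gives
  χ_A(x) = x^4 - 24*x^3 + 216*x^2 - 864*x + 1296
which factors as (x - 6)^4. The eigenvalues (with algebraic multiplicities) are λ = 6 with multiplicity 4.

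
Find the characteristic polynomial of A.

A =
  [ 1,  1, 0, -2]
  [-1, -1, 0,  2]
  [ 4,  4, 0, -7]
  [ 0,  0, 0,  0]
x^4

Expanding det(x·I − A) (e.g. by cofactor expansion or by noting that A is similar to its Jordan form J, which has the same characteristic polynomial as A) gives
  χ_A(x) = x^4
which factors as x^4. The eigenvalues (with algebraic multiplicities) are λ = 0 with multiplicity 4.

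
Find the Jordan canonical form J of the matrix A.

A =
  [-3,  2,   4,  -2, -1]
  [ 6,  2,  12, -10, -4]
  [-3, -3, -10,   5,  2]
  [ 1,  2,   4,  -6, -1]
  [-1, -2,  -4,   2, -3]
J_2(-4) ⊕ J_2(-4) ⊕ J_1(-4)

The characteristic polynomial is
  det(x·I − A) = x^5 + 20*x^4 + 160*x^3 + 640*x^2 + 1280*x + 1024 = (x + 4)^5

Eigenvalues and multiplicities (the geometric multiplicity of λ is n − rank(A − λI), which equals the number of Jordan blocks for λ):
  λ = -4: algebraic multiplicity = 5, geometric multiplicity = 3

Determining the block sizes for each eigenvalue:
  λ = -4: with am = 5 and gm = 3, the partition is not yet determined (e.g. several partitions of 5 into 3 parts exist). Let N = A − (-4)·I. Computing rank(N^1) = 2, rank(N^2) = 0; the number of blocks of size ≥ j is rank(N^{j−1}) − rank(N^j), giving [3, 2]. So we have 2 block(s) of size 2, 1 block(s) of size 1 → block sizes [2, 2, 1]

Assembling the blocks gives a Jordan form
J =
  [-4,  1,  0,  0,  0]
  [ 0, -4,  0,  0,  0]
  [ 0,  0, -4,  1,  0]
  [ 0,  0,  0, -4,  0]
  [ 0,  0,  0,  0, -4]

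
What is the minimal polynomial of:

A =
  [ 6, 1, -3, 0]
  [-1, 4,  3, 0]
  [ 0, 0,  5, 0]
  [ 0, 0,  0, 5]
x^2 - 10*x + 25

The characteristic polynomial is χ_A(x) = (x - 5)^4, so the eigenvalues are known. The minimal polynomial is
  m_A(x) = Π_λ (x − λ)^{k_λ}
where k_λ is the size of the *largest* Jordan block for λ (equivalently, the smallest k with (A − λI)^k v = 0 for every generalised eigenvector v of λ).

  λ = 5: largest Jordan block has size 2, contributing (x − 5)^2

So m_A(x) = (x - 5)^2 = x^2 - 10*x + 25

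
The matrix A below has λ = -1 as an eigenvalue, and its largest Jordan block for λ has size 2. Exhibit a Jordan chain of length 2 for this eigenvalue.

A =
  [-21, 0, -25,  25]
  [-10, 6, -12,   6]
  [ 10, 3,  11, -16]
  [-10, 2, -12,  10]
A Jordan chain for λ = -1 of length 2:
v_1 = (5, 2, -2, 2)ᵀ
v_2 = (1, 0, -1, 0)ᵀ

Let N = A − (-1)·I. We want v_2 with N^2 v_2 = 0 but N^1 v_2 ≠ 0; then v_{j-1} := N · v_j for j = 2, …, 2.

Pick v_2 = (1, 0, -1, 0)ᵀ.
Then v_1 = N · v_2 = (5, 2, -2, 2)ᵀ.

Sanity check: (A − (-1)·I) v_1 = (0, 0, 0, 0)ᵀ = 0. ✓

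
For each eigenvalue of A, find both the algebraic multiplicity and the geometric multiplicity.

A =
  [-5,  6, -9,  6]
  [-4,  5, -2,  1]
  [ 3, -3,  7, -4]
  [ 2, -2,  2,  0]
λ = 1: alg = 1, geom = 1; λ = 2: alg = 3, geom = 1

Step 1 — factor the characteristic polynomial to read off the algebraic multiplicities:
  χ_A(x) = (x - 2)^3*(x - 1)

Step 2 — compute geometric multiplicities via the rank-nullity identity g(λ) = n − rank(A − λI):
  rank(A − (1)·I) = 3, so dim ker(A − (1)·I) = n − 3 = 1
  rank(A − (2)·I) = 3, so dim ker(A − (2)·I) = n − 3 = 1

Summary:
  λ = 1: algebraic multiplicity = 1, geometric multiplicity = 1
  λ = 2: algebraic multiplicity = 3, geometric multiplicity = 1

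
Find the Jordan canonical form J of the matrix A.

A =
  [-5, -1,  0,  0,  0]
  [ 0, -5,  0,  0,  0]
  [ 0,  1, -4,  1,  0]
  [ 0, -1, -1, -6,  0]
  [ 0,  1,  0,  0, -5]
J_2(-5) ⊕ J_2(-5) ⊕ J_1(-5)

The characteristic polynomial is
  det(x·I − A) = x^5 + 25*x^4 + 250*x^3 + 1250*x^2 + 3125*x + 3125 = (x + 5)^5

Eigenvalues and multiplicities (the geometric multiplicity of λ is n − rank(A − λI), which equals the number of Jordan blocks for λ):
  λ = -5: algebraic multiplicity = 5, geometric multiplicity = 3

Determining the block sizes for each eigenvalue:
  λ = -5: with am = 5 and gm = 3, the partition is not yet determined (e.g. several partitions of 5 into 3 parts exist). Let N = A − (-5)·I. Computing rank(N^1) = 2, rank(N^2) = 0; the number of blocks of size ≥ j is rank(N^{j−1}) − rank(N^j), giving [3, 2]. So we have 2 block(s) of size 2, 1 block(s) of size 1 → block sizes [2, 2, 1]

Assembling the blocks gives a Jordan form
J =
  [-5,  1,  0,  0,  0]
  [ 0, -5,  0,  0,  0]
  [ 0,  0, -5,  1,  0]
  [ 0,  0,  0, -5,  0]
  [ 0,  0,  0,  0, -5]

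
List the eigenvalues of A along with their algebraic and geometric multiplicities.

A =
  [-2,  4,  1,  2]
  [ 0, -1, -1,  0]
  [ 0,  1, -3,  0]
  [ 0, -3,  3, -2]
λ = -2: alg = 4, geom = 2

Step 1 — factor the characteristic polynomial to read off the algebraic multiplicities:
  χ_A(x) = (x + 2)^4

Step 2 — compute geometric multiplicities via the rank-nullity identity g(λ) = n − rank(A − λI):
  rank(A − (-2)·I) = 2, so dim ker(A − (-2)·I) = n − 2 = 2

Summary:
  λ = -2: algebraic multiplicity = 4, geometric multiplicity = 2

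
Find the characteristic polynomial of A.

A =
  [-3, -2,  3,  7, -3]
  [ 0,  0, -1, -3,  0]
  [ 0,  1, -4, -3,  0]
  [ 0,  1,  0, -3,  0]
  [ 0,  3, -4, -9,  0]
x^5 + 10*x^4 + 37*x^3 + 60*x^2 + 36*x

Expanding det(x·I − A) (e.g. by cofactor expansion or by noting that A is similar to its Jordan form J, which has the same characteristic polynomial as A) gives
  χ_A(x) = x^5 + 10*x^4 + 37*x^3 + 60*x^2 + 36*x
which factors as x*(x + 2)^2*(x + 3)^2. The eigenvalues (with algebraic multiplicities) are λ = -3 with multiplicity 2, λ = -2 with multiplicity 2, λ = 0 with multiplicity 1.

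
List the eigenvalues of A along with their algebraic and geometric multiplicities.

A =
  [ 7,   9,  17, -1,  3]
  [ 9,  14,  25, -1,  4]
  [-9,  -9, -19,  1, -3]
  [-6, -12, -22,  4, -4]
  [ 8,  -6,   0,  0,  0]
λ = -2: alg = 1, geom = 1; λ = 2: alg = 4, geom = 2

Step 1 — factor the characteristic polynomial to read off the algebraic multiplicities:
  χ_A(x) = (x - 2)^4*(x + 2)

Step 2 — compute geometric multiplicities via the rank-nullity identity g(λ) = n − rank(A − λI):
  rank(A − (-2)·I) = 4, so dim ker(A − (-2)·I) = n − 4 = 1
  rank(A − (2)·I) = 3, so dim ker(A − (2)·I) = n − 3 = 2

Summary:
  λ = -2: algebraic multiplicity = 1, geometric multiplicity = 1
  λ = 2: algebraic multiplicity = 4, geometric multiplicity = 2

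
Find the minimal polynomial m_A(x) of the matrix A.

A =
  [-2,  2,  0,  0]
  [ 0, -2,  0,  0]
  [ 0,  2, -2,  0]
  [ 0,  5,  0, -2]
x^2 + 4*x + 4

The characteristic polynomial is χ_A(x) = (x + 2)^4, so the eigenvalues are known. The minimal polynomial is
  m_A(x) = Π_λ (x − λ)^{k_λ}
where k_λ is the size of the *largest* Jordan block for λ (equivalently, the smallest k with (A − λI)^k v = 0 for every generalised eigenvector v of λ).

  λ = -2: largest Jordan block has size 2, contributing (x + 2)^2

So m_A(x) = (x + 2)^2 = x^2 + 4*x + 4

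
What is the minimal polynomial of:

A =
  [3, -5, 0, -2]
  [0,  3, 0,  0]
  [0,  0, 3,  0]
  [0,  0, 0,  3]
x^2 - 6*x + 9

The characteristic polynomial is χ_A(x) = (x - 3)^4, so the eigenvalues are known. The minimal polynomial is
  m_A(x) = Π_λ (x − λ)^{k_λ}
where k_λ is the size of the *largest* Jordan block for λ (equivalently, the smallest k with (A − λI)^k v = 0 for every generalised eigenvector v of λ).

  λ = 3: largest Jordan block has size 2, contributing (x − 3)^2

So m_A(x) = (x - 3)^2 = x^2 - 6*x + 9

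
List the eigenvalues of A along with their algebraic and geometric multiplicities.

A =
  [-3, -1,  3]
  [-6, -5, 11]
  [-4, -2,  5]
λ = -1: alg = 3, geom = 1

Step 1 — factor the characteristic polynomial to read off the algebraic multiplicities:
  χ_A(x) = (x + 1)^3

Step 2 — compute geometric multiplicities via the rank-nullity identity g(λ) = n − rank(A − λI):
  rank(A − (-1)·I) = 2, so dim ker(A − (-1)·I) = n − 2 = 1

Summary:
  λ = -1: algebraic multiplicity = 3, geometric multiplicity = 1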